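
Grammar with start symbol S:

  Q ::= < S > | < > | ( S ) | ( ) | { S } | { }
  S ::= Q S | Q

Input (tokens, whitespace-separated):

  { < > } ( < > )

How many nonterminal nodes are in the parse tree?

[S [Q { [S [Q < >]] }] [S [Q ( [S [Q < >]] )]]]

8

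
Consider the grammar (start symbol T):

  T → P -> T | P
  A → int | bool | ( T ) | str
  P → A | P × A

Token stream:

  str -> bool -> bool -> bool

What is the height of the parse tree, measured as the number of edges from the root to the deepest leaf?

6

[T [P [A str]] -> [T [P [A bool]] -> [T [P [A bool]] -> [T [P [A bool]]]]]]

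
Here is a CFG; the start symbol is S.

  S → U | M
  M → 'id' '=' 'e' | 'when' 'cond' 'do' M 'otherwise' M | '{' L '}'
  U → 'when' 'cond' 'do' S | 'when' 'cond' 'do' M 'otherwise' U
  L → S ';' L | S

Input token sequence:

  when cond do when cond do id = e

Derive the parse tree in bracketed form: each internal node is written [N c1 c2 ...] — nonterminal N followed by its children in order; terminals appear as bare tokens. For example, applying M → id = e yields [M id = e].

[S [U when cond do [S [U when cond do [S [M id = e]]]]]]

S
U
when cond do S
when cond do U
when cond do when cond do S
when cond do when cond do M
when cond do when cond do id = e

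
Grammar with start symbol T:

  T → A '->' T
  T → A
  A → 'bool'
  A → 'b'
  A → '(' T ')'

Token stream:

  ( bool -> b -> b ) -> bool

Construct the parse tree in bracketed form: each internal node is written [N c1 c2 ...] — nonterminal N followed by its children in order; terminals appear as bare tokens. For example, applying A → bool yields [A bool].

T
A -> T
( T ) -> T
( A -> T ) -> T
( bool -> T ) -> T
( bool -> A -> T ) -> T
( bool -> b -> T ) -> T
( bool -> b -> A ) -> T
( bool -> b -> b ) -> T
( bool -> b -> b ) -> A
( bool -> b -> b ) -> bool

[T [A ( [T [A bool] -> [T [A b] -> [T [A b]]]] )] -> [T [A bool]]]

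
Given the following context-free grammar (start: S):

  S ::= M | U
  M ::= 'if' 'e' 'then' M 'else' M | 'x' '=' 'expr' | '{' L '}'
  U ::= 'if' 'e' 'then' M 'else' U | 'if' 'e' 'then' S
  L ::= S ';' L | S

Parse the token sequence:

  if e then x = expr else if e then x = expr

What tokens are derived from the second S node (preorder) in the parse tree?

[S [U if e then [M x = expr] else [U if e then [S [M x = expr]]]]]

x = expr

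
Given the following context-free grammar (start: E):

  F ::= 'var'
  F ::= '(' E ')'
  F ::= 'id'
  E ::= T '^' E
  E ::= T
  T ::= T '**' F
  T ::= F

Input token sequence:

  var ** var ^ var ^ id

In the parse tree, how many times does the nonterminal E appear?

[E [T [T [F var]] ** [F var]] ^ [E [T [F var]] ^ [E [T [F id]]]]]

3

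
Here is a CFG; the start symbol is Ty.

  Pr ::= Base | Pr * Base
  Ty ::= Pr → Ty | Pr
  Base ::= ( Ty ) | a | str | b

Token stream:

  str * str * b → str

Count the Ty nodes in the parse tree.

2

[Ty [Pr [Pr [Pr [Base str]] * [Base str]] * [Base b]] → [Ty [Pr [Base str]]]]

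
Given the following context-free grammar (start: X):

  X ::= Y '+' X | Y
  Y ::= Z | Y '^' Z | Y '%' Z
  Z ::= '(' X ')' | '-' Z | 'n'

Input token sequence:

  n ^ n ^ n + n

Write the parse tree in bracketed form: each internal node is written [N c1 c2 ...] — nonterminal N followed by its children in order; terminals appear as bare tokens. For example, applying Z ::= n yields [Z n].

X
Y + X
Y ^ Z + X
Y ^ Z ^ Z + X
Z ^ Z ^ Z + X
n ^ Z ^ Z + X
n ^ n ^ Z + X
n ^ n ^ n + X
n ^ n ^ n + Y
n ^ n ^ n + Z
n ^ n ^ n + n

[X [Y [Y [Y [Z n]] ^ [Z n]] ^ [Z n]] + [X [Y [Z n]]]]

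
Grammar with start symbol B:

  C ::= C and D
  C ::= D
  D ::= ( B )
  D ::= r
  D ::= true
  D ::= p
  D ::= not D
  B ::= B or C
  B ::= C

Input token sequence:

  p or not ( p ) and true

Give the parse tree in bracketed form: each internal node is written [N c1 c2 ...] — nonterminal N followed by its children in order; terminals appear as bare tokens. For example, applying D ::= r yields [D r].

[B [B [C [D p]]] or [C [C [D not [D ( [B [C [D p]]] )]]] and [D true]]]

B
B or C
C or C
D or C
p or C
p or C and D
p or D and D
p or not D and D
p or not ( B ) and D
p or not ( C ) and D
p or not ( D ) and D
p or not ( p ) and D
p or not ( p ) and true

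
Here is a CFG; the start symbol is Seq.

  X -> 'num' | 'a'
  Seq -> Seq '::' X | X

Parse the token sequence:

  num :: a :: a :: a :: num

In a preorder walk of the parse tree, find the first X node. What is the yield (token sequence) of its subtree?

num

[Seq [Seq [Seq [Seq [Seq [X num]] :: [X a]] :: [X a]] :: [X a]] :: [X num]]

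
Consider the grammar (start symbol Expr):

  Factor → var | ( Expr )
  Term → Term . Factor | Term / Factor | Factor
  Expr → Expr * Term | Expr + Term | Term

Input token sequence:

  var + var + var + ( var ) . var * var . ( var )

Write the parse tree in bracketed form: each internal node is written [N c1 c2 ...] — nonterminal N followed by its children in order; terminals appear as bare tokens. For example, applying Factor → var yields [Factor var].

[Expr [Expr [Expr [Expr [Expr [Term [Factor var]]] + [Term [Factor var]]] + [Term [Factor var]]] + [Term [Term [Factor ( [Expr [Term [Factor var]]] )]] . [Factor var]]] * [Term [Term [Factor var]] . [Factor ( [Expr [Term [Factor var]]] )]]]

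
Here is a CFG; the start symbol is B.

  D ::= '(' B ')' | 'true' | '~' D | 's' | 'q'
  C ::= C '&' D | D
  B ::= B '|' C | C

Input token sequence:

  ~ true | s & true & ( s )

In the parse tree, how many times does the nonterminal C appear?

5

[B [B [C [D ~ [D true]]]] | [C [C [C [D s]] & [D true]] & [D ( [B [C [D s]]] )]]]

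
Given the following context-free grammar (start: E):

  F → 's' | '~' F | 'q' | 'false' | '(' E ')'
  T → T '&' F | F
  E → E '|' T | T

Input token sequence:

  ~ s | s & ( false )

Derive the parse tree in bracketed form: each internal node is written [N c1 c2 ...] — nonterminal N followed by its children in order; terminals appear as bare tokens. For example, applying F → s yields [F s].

E
E | T
T | T
F | T
~ F | T
~ s | T
~ s | T & F
~ s | F & F
~ s | s & F
~ s | s & ( E )
~ s | s & ( T )
~ s | s & ( F )
~ s | s & ( false )

[E [E [T [F ~ [F s]]]] | [T [T [F s]] & [F ( [E [T [F false]]] )]]]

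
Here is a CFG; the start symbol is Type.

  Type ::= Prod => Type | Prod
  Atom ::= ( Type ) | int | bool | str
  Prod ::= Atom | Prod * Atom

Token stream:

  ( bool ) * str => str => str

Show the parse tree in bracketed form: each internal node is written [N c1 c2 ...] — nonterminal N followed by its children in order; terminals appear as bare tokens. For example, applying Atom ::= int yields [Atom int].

Type
Prod => Type
Prod * Atom => Type
Atom * Atom => Type
( Type ) * Atom => Type
( Prod ) * Atom => Type
( Atom ) * Atom => Type
( bool ) * Atom => Type
( bool ) * str => Type
( bool ) * str => Prod => Type
( bool ) * str => Atom => Type
( bool ) * str => str => Type
( bool ) * str => str => Prod
( bool ) * str => str => Atom
( bool ) * str => str => str

[Type [Prod [Prod [Atom ( [Type [Prod [Atom bool]]] )]] * [Atom str]] => [Type [Prod [Atom str]] => [Type [Prod [Atom str]]]]]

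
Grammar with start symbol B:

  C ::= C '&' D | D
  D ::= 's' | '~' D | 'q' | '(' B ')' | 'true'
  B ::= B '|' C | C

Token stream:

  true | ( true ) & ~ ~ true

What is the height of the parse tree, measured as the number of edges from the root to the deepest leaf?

7

[B [B [C [D true]]] | [C [C [D ( [B [C [D true]]] )]] & [D ~ [D ~ [D true]]]]]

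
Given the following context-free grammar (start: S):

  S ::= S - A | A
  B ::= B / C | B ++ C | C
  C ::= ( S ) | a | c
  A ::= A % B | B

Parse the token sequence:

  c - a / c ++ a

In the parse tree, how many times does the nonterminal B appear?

4

[S [S [A [B [C c]]]] - [A [B [B [B [C a]] / [C c]] ++ [C a]]]]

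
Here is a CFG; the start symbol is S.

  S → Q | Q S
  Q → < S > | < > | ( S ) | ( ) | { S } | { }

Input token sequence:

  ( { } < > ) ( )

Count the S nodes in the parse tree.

4

[S [Q ( [S [Q { }] [S [Q < >]]] )] [S [Q ( )]]]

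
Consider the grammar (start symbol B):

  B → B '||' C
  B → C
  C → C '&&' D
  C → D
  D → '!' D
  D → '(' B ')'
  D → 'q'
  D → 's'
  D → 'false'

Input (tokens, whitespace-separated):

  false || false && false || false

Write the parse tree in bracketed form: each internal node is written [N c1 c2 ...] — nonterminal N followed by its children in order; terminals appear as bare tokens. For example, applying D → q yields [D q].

[B [B [B [C [D false]]] || [C [C [D false]] && [D false]]] || [C [D false]]]

B
B || C
B || C || C
C || C || C
D || C || C
false || C || C
false || C && D || C
false || D && D || C
false || false && D || C
false || false && false || C
false || false && false || D
false || false && false || false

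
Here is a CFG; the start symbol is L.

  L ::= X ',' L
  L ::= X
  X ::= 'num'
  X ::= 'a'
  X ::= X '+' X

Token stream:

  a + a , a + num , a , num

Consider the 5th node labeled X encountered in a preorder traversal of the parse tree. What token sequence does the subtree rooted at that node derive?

a

[L [X [X a] + [X a]] , [L [X [X a] + [X num]] , [L [X a] , [L [X num]]]]]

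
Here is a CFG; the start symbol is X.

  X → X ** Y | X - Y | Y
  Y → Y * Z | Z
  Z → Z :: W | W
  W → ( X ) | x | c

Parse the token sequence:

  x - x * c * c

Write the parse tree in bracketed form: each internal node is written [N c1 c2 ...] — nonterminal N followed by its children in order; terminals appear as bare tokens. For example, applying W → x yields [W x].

[X [X [Y [Z [W x]]]] - [Y [Y [Y [Z [W x]]] * [Z [W c]]] * [Z [W c]]]]

X
X - Y
Y - Y
Z - Y
W - Y
x - Y
x - Y * Z
x - Y * Z * Z
x - Z * Z * Z
x - W * Z * Z
x - x * Z * Z
x - x * W * Z
x - x * c * Z
x - x * c * W
x - x * c * c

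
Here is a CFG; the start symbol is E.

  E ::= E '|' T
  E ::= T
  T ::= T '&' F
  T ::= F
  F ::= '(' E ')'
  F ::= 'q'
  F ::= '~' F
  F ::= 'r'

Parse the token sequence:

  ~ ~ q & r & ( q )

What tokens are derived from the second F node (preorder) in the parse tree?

[E [T [T [T [F ~ [F ~ [F q]]]] & [F r]] & [F ( [E [T [F q]]] )]]]

~ q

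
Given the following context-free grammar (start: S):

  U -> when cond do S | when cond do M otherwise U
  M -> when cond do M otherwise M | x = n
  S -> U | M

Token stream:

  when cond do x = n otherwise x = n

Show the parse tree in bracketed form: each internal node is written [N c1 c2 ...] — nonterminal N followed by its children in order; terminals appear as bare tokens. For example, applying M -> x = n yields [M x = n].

S
M
when cond do M otherwise M
when cond do x = n otherwise M
when cond do x = n otherwise x = n

[S [M when cond do [M x = n] otherwise [M x = n]]]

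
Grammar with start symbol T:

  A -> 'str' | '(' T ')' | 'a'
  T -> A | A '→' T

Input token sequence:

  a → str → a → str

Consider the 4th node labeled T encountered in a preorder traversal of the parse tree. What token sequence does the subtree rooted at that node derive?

str

[T [A a] → [T [A str] → [T [A a] → [T [A str]]]]]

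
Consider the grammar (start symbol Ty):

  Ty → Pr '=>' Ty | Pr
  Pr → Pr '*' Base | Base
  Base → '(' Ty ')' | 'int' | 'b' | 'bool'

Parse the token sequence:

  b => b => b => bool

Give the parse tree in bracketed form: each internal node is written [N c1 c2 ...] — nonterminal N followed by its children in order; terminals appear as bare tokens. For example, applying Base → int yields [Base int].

[Ty [Pr [Base b]] => [Ty [Pr [Base b]] => [Ty [Pr [Base b]] => [Ty [Pr [Base bool]]]]]]

Ty
Pr => Ty
Base => Ty
b => Ty
b => Pr => Ty
b => Base => Ty
b => b => Ty
b => b => Pr => Ty
b => b => Base => Ty
b => b => b => Ty
b => b => b => Pr
b => b => b => Base
b => b => b => bool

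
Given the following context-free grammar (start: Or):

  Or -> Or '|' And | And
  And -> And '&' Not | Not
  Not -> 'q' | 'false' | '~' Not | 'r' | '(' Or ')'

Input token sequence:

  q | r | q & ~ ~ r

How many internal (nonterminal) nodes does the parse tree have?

[Or [Or [Or [And [Not q]]] | [And [Not r]]] | [And [And [Not q]] & [Not ~ [Not ~ [Not r]]]]]

13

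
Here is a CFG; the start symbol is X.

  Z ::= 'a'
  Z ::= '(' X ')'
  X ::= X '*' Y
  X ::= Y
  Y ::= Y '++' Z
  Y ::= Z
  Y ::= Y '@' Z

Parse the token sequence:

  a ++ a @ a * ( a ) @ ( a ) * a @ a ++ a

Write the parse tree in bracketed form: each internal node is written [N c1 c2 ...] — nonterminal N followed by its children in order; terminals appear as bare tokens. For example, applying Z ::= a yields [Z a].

[X [X [X [Y [Y [Y [Z a]] ++ [Z a]] @ [Z a]]] * [Y [Y [Z ( [X [Y [Z a]]] )]] @ [Z ( [X [Y [Z a]]] )]]] * [Y [Y [Y [Z a]] @ [Z a]] ++ [Z a]]]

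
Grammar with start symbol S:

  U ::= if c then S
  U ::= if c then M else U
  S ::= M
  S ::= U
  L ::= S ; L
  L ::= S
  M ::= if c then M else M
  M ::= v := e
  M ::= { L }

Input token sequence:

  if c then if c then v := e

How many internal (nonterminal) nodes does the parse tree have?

[S [U if c then [S [U if c then [S [M v := e]]]]]]

6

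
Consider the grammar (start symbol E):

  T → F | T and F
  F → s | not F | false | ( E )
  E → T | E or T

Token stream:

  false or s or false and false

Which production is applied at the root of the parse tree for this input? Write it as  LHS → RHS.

E → E or T

[E [E [E [T [F false]]] or [T [F s]]] or [T [T [F false]] and [F false]]]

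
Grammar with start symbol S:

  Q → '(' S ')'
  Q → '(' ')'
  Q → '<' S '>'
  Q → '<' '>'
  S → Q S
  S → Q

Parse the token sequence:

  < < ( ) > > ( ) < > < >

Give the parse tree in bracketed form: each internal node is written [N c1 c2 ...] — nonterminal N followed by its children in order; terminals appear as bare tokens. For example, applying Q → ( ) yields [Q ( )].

S
Q S
< S > S
< Q > S
< < S > > S
< < Q > > S
< < ( ) > > S
< < ( ) > > Q S
< < ( ) > > ( ) S
< < ( ) > > ( ) Q S
< < ( ) > > ( ) < > S
< < ( ) > > ( ) < > Q
< < ( ) > > ( ) < > < >

[S [Q < [S [Q < [S [Q ( )]] >]] >] [S [Q ( )] [S [Q < >] [S [Q < >]]]]]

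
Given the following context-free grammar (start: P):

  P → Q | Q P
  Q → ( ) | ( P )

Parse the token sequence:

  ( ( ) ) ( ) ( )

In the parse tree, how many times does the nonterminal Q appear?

[P [Q ( [P [Q ( )]] )] [P [Q ( )] [P [Q ( )]]]]

4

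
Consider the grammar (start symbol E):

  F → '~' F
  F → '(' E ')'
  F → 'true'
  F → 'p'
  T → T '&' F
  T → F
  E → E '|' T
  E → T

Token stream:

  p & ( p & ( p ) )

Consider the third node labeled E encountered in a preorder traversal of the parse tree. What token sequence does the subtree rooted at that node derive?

p

[E [T [T [F p]] & [F ( [E [T [T [F p]] & [F ( [E [T [F p]]] )]]] )]]]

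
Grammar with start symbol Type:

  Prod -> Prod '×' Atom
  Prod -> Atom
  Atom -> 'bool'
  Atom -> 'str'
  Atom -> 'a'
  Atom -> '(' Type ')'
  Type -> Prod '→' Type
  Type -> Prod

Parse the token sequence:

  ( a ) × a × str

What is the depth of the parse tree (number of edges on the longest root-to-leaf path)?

[Type [Prod [Prod [Prod [Atom ( [Type [Prod [Atom a]]] )]] × [Atom a]] × [Atom str]]]

8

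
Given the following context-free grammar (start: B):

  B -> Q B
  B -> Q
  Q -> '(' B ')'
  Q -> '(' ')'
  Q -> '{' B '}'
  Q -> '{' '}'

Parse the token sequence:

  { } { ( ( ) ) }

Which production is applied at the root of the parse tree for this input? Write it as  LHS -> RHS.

B -> Q B

[B [Q { }] [B [Q { [B [Q ( [B [Q ( )]] )]] }]]]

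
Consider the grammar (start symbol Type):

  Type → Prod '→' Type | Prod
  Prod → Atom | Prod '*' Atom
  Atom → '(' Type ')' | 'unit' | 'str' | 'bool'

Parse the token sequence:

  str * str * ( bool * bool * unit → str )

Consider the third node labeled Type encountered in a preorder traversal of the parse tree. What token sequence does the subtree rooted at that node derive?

str

[Type [Prod [Prod [Prod [Atom str]] * [Atom str]] * [Atom ( [Type [Prod [Prod [Prod [Atom bool]] * [Atom bool]] * [Atom unit]] → [Type [Prod [Atom str]]]] )]]]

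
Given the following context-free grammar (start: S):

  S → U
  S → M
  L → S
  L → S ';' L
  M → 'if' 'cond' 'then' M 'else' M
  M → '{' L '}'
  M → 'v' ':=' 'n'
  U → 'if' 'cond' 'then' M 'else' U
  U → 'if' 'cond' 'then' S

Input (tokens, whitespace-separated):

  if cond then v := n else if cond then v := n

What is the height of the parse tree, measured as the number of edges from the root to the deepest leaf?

[S [U if cond then [M v := n] else [U if cond then [S [M v := n]]]]]

5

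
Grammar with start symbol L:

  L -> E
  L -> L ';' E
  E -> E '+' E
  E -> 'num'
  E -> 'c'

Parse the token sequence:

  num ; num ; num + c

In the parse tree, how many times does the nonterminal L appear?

[L [L [L [E num]] ; [E num]] ; [E [E num] + [E c]]]

3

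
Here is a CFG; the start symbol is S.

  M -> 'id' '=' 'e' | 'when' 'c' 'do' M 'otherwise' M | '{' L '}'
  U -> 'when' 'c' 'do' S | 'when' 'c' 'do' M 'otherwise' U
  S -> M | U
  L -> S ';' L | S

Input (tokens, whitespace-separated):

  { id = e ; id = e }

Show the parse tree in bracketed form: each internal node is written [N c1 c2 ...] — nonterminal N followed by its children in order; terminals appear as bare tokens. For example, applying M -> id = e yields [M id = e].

[S [M { [L [S [M id = e]] ; [L [S [M id = e]]]] }]]

S
M
{ L }
{ S ; L }
{ M ; L }
{ id = e ; L }
{ id = e ; S }
{ id = e ; M }
{ id = e ; id = e }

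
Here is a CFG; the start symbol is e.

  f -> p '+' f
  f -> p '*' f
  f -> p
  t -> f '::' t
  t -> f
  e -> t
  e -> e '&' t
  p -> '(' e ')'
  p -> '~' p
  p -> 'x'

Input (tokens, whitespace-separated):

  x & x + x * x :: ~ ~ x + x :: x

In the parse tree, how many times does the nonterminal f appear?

7

[e [e [t [f [p x]]]] & [t [f [p x] + [f [p x] * [f [p x]]]] :: [t [f [p ~ [p ~ [p x]]] + [f [p x]]] :: [t [f [p x]]]]]]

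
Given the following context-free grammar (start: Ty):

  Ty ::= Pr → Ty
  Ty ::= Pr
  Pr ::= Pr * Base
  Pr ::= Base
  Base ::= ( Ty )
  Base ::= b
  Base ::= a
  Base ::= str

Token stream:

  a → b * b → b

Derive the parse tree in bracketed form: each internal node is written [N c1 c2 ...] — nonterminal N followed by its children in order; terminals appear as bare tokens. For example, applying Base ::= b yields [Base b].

[Ty [Pr [Base a]] → [Ty [Pr [Pr [Base b]] * [Base b]] → [Ty [Pr [Base b]]]]]

Ty
Pr → Ty
Base → Ty
a → Ty
a → Pr → Ty
a → Pr * Base → Ty
a → Base * Base → Ty
a → b * Base → Ty
a → b * b → Ty
a → b * b → Pr
a → b * b → Base
a → b * b → b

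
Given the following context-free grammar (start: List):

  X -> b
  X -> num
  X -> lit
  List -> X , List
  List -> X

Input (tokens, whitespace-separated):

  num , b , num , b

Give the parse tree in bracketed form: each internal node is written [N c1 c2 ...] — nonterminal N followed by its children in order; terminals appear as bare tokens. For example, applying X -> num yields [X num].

List
X , List
num , List
num , X , List
num , b , List
num , b , X , List
num , b , num , List
num , b , num , X
num , b , num , b

[List [X num] , [List [X b] , [List [X num] , [List [X b]]]]]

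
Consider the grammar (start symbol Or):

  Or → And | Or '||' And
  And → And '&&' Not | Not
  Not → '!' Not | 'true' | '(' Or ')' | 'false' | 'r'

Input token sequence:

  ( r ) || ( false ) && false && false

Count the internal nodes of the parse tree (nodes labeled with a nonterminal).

[Or [Or [And [Not ( [Or [And [Not r]]] )]]] || [And [And [And [Not ( [Or [And [Not false]]] )]] && [Not false]] && [Not false]]]

16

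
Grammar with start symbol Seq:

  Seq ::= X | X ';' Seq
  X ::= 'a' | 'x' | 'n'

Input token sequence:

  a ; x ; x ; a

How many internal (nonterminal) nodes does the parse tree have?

8

[Seq [X a] ; [Seq [X x] ; [Seq [X x] ; [Seq [X a]]]]]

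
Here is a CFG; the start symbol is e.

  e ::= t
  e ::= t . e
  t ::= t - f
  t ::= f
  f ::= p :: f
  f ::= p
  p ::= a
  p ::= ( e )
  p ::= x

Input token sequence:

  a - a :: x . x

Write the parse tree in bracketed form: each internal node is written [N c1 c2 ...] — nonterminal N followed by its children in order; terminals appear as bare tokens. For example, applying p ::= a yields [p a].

[e [t [t [f [p a]]] - [f [p a] :: [f [p x]]]] . [e [t [f [p x]]]]]

e
t . e
t - f . e
f - f . e
p - f . e
a - f . e
a - p :: f . e
a - a :: f . e
a - a :: p . e
a - a :: x . e
a - a :: x . t
a - a :: x . f
a - a :: x . p
a - a :: x . x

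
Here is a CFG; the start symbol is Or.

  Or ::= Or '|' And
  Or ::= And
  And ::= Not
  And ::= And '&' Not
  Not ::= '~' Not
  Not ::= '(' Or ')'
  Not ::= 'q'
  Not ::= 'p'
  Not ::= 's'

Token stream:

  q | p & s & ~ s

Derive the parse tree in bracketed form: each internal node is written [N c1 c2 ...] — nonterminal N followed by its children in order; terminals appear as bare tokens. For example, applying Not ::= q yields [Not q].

Or
Or | And
And | And
Not | And
q | And
q | And & Not
q | And & Not & Not
q | Not & Not & Not
q | p & Not & Not
q | p & s & Not
q | p & s & ~ Not
q | p & s & ~ s

[Or [Or [And [Not q]]] | [And [And [And [Not p]] & [Not s]] & [Not ~ [Not s]]]]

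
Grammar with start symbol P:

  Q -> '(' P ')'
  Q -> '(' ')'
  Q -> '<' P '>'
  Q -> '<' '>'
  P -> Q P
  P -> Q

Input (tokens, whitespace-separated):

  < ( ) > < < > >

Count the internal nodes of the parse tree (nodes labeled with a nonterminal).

[P [Q < [P [Q ( )]] >] [P [Q < [P [Q < >]] >]]]

8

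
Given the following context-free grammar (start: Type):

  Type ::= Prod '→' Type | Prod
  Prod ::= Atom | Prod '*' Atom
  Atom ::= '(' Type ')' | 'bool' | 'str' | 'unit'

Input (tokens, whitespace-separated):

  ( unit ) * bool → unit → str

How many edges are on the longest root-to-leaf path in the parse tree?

7

[Type [Prod [Prod [Atom ( [Type [Prod [Atom unit]]] )]] * [Atom bool]] → [Type [Prod [Atom unit]] → [Type [Prod [Atom str]]]]]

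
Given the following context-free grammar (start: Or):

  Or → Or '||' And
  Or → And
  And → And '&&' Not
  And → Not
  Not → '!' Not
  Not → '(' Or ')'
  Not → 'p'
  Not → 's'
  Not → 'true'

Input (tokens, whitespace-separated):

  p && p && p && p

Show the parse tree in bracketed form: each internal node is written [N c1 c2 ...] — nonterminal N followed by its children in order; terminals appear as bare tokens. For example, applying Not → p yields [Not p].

[Or [And [And [And [And [Not p]] && [Not p]] && [Not p]] && [Not p]]]

Or
And
And && Not
And && Not && Not
And && Not && Not && Not
Not && Not && Not && Not
p && Not && Not && Not
p && p && Not && Not
p && p && p && Not
p && p && p && p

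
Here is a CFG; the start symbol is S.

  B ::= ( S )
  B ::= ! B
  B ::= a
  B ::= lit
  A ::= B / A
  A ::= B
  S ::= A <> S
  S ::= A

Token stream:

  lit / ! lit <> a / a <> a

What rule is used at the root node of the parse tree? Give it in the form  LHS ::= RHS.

S ::= A <> S

[S [A [B lit] / [A [B ! [B lit]]]] <> [S [A [B a] / [A [B a]]] <> [S [A [B a]]]]]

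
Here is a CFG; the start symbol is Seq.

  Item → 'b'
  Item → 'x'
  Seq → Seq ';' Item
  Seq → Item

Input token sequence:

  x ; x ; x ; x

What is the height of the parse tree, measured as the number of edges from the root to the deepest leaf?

[Seq [Seq [Seq [Seq [Item x]] ; [Item x]] ; [Item x]] ; [Item x]]

5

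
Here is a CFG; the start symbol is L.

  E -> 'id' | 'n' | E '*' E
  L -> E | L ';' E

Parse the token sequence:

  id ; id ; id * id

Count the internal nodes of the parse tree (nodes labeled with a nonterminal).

[L [L [L [E id]] ; [E id]] ; [E [E id] * [E id]]]

8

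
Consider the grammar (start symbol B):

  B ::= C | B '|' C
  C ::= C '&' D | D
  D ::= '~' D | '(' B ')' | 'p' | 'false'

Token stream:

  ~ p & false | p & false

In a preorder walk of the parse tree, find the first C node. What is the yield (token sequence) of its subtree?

[B [B [C [C [D ~ [D p]]] & [D false]]] | [C [C [D p]] & [D false]]]

~ p & false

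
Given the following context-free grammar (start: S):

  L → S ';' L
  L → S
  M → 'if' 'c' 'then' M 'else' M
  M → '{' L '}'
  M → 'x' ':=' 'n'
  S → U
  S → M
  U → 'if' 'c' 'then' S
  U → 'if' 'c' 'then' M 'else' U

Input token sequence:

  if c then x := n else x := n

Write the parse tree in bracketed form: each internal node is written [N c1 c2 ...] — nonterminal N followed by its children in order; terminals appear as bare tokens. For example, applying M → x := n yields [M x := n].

[S [M if c then [M x := n] else [M x := n]]]

S
M
if c then M else M
if c then x := n else M
if c then x := n else x := n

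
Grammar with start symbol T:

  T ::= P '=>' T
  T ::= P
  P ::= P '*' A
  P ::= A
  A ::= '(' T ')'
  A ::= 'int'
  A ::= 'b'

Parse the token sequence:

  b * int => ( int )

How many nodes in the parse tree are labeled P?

[T [P [P [A b]] * [A int]] => [T [P [A ( [T [P [A int]]] )]]]]

4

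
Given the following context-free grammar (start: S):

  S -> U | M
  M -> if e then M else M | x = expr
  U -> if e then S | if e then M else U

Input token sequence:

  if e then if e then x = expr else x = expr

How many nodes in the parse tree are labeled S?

2

[S [U if e then [S [M if e then [M x = expr] else [M x = expr]]]]]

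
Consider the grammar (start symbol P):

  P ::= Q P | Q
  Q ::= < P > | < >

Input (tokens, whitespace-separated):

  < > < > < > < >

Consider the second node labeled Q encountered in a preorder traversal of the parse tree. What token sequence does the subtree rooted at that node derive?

[P [Q < >] [P [Q < >] [P [Q < >] [P [Q < >]]]]]

< >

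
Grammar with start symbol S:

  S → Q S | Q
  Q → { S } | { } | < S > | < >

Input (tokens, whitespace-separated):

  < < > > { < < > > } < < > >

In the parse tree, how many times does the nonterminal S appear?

[S [Q < [S [Q < >]] >] [S [Q { [S [Q < [S [Q < >]] >]] }] [S [Q < [S [Q < >]] >]]]]

7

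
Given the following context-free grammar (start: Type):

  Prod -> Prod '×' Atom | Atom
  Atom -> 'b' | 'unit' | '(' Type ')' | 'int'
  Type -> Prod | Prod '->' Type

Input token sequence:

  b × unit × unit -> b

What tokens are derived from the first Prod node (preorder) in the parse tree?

[Type [Prod [Prod [Prod [Atom b]] × [Atom unit]] × [Atom unit]] -> [Type [Prod [Atom b]]]]

b × unit × unit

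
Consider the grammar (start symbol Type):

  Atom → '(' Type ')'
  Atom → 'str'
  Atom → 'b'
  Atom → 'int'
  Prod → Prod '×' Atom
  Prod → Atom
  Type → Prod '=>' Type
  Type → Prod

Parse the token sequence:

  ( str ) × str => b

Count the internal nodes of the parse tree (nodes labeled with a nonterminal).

11

[Type [Prod [Prod [Atom ( [Type [Prod [Atom str]]] )]] × [Atom str]] => [Type [Prod [Atom b]]]]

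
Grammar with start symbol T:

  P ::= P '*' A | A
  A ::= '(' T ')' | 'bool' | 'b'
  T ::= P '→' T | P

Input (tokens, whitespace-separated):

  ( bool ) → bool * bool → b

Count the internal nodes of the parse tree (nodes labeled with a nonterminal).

[T [P [A ( [T [P [A bool]]] )]] → [T [P [P [A bool]] * [A bool]] → [T [P [A b]]]]]

14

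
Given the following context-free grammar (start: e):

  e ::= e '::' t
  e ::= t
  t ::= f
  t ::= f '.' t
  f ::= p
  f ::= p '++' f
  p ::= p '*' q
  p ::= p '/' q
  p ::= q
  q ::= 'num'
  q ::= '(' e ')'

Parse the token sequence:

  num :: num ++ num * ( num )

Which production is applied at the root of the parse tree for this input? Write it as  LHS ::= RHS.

[e [e [t [f [p [q num]]]]] :: [t [f [p [q num]] ++ [f [p [p [q num]] * [q ( [e [t [f [p [q num]]]]] )]]]]]]

e ::= e '::' t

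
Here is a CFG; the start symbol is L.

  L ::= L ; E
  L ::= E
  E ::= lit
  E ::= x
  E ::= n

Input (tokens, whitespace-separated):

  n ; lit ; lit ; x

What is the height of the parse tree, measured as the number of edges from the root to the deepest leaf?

5

[L [L [L [L [E n]] ; [E lit]] ; [E lit]] ; [E x]]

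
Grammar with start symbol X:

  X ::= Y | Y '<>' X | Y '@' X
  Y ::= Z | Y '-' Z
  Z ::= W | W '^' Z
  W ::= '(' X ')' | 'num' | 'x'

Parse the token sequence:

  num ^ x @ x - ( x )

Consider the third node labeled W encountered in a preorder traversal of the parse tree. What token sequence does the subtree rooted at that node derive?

[X [Y [Z [W num] ^ [Z [W x]]]] @ [X [Y [Y [Z [W x]]] - [Z [W ( [X [Y [Z [W x]]]] )]]]]]

x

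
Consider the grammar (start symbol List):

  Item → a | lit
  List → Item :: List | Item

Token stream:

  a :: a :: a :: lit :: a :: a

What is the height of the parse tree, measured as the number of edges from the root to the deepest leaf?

7

[List [Item a] :: [List [Item a] :: [List [Item a] :: [List [Item lit] :: [List [Item a] :: [List [Item a]]]]]]]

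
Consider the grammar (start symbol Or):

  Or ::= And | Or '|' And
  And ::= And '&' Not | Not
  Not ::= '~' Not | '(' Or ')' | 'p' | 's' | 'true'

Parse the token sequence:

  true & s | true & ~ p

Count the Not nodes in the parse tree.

5

[Or [Or [And [And [Not true]] & [Not s]]] | [And [And [Not true]] & [Not ~ [Not p]]]]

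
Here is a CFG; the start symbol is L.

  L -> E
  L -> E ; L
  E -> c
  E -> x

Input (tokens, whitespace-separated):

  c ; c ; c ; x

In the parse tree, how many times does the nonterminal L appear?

4

[L [E c] ; [L [E c] ; [L [E c] ; [L [E x]]]]]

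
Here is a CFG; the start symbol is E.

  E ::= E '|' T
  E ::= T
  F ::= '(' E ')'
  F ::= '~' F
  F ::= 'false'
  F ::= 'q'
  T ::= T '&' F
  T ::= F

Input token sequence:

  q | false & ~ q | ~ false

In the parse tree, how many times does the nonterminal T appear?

[E [E [E [T [F q]]] | [T [T [F false]] & [F ~ [F q]]]] | [T [F ~ [F false]]]]

4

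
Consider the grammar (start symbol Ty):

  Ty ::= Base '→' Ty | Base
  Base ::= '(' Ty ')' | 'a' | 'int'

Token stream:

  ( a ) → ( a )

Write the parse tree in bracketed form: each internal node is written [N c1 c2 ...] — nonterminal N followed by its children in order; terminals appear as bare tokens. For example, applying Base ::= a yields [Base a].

Ty
Base → Ty
( Ty ) → Ty
( Base ) → Ty
( a ) → Ty
( a ) → Base
( a ) → ( Ty )
( a ) → ( Base )
( a ) → ( a )

[Ty [Base ( [Ty [Base a]] )] → [Ty [Base ( [Ty [Base a]] )]]]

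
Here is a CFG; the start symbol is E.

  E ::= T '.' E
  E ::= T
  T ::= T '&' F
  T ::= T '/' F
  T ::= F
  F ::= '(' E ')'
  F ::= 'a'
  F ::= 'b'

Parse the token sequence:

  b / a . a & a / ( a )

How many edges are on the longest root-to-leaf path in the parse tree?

[E [T [T [F b]] / [F a]] . [E [T [T [T [F a]] & [F a]] / [F ( [E [T [F a]]] )]]]]

7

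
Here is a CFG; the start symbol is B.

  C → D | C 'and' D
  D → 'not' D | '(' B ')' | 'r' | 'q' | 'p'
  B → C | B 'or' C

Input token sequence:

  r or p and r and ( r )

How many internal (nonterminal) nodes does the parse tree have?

13

[B [B [C [D r]]] or [C [C [C [D p]] and [D r]] and [D ( [B [C [D r]]] )]]]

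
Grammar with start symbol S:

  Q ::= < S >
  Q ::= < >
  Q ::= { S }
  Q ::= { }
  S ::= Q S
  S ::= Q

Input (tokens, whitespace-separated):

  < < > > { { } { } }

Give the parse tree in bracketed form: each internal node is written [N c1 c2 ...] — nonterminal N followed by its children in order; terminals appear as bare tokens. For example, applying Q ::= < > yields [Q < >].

[S [Q < [S [Q < >]] >] [S [Q { [S [Q { }] [S [Q { }]]] }]]]

S
Q S
< S > S
< Q > S
< < > > S
< < > > Q
< < > > { S }
< < > > { Q S }
< < > > { { } S }
< < > > { { } Q }
< < > > { { } { } }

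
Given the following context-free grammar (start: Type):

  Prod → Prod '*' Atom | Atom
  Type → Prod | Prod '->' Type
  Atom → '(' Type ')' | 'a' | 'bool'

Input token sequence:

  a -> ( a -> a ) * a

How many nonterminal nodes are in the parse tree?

[Type [Prod [Atom a]] -> [Type [Prod [Prod [Atom ( [Type [Prod [Atom a]] -> [Type [Prod [Atom a]]]] )]] * [Atom a]]]]

14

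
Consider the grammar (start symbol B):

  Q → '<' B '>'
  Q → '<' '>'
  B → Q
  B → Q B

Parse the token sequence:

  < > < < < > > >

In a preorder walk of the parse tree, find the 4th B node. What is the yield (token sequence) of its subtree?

< >

[B [Q < >] [B [Q < [B [Q < [B [Q < >]] >]] >]]]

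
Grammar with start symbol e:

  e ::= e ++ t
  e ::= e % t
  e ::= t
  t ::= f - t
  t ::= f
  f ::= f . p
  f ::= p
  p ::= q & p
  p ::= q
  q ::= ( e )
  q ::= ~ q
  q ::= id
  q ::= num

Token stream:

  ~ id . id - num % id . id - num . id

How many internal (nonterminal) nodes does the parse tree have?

28

[e [e [t [f [f [p [q ~ [q id]]]] . [p [q id]]] - [t [f [p [q num]]]]]] % [t [f [f [p [q id]]] . [p [q id]]] - [t [f [f [p [q num]]] . [p [q id]]]]]]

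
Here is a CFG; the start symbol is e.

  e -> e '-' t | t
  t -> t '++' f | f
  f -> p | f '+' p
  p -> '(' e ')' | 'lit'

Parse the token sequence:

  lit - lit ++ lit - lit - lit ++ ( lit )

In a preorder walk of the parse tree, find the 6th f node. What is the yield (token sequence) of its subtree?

[e [e [e [e [t [f [p lit]]]] - [t [t [f [p lit]]] ++ [f [p lit]]]] - [t [f [p lit]]]] - [t [t [f [p lit]]] ++ [f [p ( [e [t [f [p lit]]]] )]]]]

( lit )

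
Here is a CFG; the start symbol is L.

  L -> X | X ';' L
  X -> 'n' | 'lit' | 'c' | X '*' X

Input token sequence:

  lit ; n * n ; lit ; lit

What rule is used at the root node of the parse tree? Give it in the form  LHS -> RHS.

L -> X ';' L

[L [X lit] ; [L [X [X n] * [X n]] ; [L [X lit] ; [L [X lit]]]]]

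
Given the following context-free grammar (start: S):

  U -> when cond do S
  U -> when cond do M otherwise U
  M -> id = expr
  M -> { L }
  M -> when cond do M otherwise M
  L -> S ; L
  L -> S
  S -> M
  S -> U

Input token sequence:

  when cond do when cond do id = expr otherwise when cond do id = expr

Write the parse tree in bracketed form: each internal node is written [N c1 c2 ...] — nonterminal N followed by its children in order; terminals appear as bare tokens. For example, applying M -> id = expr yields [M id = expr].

S
U
when cond do S
when cond do U
when cond do when cond do M otherwise U
when cond do when cond do id = expr otherwise U
when cond do when cond do id = expr otherwise when cond do S
when cond do when cond do id = expr otherwise when cond do M
when cond do when cond do id = expr otherwise when cond do id = expr

[S [U when cond do [S [U when cond do [M id = expr] otherwise [U when cond do [S [M id = expr]]]]]]]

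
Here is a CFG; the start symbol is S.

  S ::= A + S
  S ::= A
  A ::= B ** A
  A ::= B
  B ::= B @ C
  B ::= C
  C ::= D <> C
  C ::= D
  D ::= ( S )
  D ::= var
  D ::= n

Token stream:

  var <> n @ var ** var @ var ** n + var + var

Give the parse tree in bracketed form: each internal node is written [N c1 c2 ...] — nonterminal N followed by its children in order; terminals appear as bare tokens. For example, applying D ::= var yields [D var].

[S [A [B [B [C [D var] <> [C [D n]]]] @ [C [D var]]] ** [A [B [B [C [D var]]] @ [C [D var]]] ** [A [B [C [D n]]]]]] + [S [A [B [C [D var]]]] + [S [A [B [C [D var]]]]]]]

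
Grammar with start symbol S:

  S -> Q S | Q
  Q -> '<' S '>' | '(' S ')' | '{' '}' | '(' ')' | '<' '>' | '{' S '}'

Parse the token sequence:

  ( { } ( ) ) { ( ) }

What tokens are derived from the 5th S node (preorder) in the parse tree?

[S [Q ( [S [Q { }] [S [Q ( )]]] )] [S [Q { [S [Q ( )]] }]]]

( )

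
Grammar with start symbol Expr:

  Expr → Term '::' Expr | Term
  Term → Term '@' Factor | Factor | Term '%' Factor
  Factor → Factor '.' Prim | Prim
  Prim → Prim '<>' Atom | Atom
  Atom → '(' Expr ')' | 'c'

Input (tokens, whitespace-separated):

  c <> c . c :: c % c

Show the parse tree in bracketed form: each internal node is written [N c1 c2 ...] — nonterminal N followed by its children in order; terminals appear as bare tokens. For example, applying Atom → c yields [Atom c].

Expr
Term :: Expr
Factor :: Expr
Factor . Prim :: Expr
Prim . Prim :: Expr
Prim <> Atom . Prim :: Expr
Atom <> Atom . Prim :: Expr
c <> Atom . Prim :: Expr
c <> c . Prim :: Expr
c <> c . Atom :: Expr
c <> c . c :: Expr
c <> c . c :: Term
c <> c . c :: Term % Factor
c <> c . c :: Factor % Factor
c <> c . c :: Prim % Factor
c <> c . c :: Atom % Factor
c <> c . c :: c % Factor
c <> c . c :: c % Prim
c <> c . c :: c % Atom
c <> c . c :: c % c

[Expr [Term [Factor [Factor [Prim [Prim [Atom c]] <> [Atom c]]] . [Prim [Atom c]]]] :: [Expr [Term [Term [Factor [Prim [Atom c]]]] % [Factor [Prim [Atom c]]]]]]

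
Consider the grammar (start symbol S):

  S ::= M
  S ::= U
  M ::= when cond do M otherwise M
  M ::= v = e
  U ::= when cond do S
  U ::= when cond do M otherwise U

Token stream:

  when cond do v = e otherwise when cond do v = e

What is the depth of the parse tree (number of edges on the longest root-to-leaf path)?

5

[S [U when cond do [M v = e] otherwise [U when cond do [S [M v = e]]]]]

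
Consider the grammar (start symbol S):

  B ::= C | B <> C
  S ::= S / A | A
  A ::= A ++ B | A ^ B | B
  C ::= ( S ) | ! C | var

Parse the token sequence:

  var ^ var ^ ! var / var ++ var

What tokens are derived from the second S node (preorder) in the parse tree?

[S [S [A [A [A [B [C var]]] ^ [B [C var]]] ^ [B [C ! [C var]]]]] / [A [A [B [C var]]] ++ [B [C var]]]]

var ^ var ^ ! var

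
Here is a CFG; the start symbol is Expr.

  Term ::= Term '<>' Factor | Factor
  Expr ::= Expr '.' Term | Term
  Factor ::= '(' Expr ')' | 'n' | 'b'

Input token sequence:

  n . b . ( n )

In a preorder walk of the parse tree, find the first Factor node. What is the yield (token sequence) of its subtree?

n

[Expr [Expr [Expr [Term [Factor n]]] . [Term [Factor b]]] . [Term [Factor ( [Expr [Term [Factor n]]] )]]]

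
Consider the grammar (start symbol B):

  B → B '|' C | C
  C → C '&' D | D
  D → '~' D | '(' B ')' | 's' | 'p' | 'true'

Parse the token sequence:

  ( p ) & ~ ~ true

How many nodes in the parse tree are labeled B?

[B [C [C [D ( [B [C [D p]]] )]] & [D ~ [D ~ [D true]]]]]

2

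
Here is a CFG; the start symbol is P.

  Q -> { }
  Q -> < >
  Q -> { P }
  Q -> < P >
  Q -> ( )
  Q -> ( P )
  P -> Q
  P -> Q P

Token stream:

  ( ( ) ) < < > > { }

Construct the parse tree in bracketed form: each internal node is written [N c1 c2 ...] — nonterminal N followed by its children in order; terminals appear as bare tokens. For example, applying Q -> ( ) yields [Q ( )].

[P [Q ( [P [Q ( )]] )] [P [Q < [P [Q < >]] >] [P [Q { }]]]]

P
Q P
( P ) P
( Q ) P
( ( ) ) P
( ( ) ) Q P
( ( ) ) < P > P
( ( ) ) < Q > P
( ( ) ) < < > > P
( ( ) ) < < > > Q
( ( ) ) < < > > { }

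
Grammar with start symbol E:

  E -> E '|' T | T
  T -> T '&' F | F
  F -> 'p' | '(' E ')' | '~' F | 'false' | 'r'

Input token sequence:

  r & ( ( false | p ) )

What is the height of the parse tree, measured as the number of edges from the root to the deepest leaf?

10

[E [T [T [F r]] & [F ( [E [T [F ( [E [E [T [F false]]] | [T [F p]]] )]]] )]]]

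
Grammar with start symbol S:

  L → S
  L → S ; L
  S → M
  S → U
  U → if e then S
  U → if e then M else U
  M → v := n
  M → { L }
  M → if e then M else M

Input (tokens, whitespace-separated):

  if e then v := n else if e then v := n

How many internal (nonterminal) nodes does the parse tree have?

[S [U if e then [M v := n] else [U if e then [S [M v := n]]]]]

6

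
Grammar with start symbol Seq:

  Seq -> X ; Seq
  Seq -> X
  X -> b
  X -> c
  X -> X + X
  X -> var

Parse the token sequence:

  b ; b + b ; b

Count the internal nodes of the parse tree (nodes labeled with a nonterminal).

8

[Seq [X b] ; [Seq [X [X b] + [X b]] ; [Seq [X b]]]]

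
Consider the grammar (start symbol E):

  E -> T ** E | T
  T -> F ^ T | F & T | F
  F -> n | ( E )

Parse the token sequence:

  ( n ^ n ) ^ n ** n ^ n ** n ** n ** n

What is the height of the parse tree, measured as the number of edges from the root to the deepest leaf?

[E [T [F ( [E [T [F n] ^ [T [F n]]]] )] ^ [T [F n]]] ** [E [T [F n] ^ [T [F n]]] ** [E [T [F n]] ** [E [T [F n]] ** [E [T [F n]]]]]]]

7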